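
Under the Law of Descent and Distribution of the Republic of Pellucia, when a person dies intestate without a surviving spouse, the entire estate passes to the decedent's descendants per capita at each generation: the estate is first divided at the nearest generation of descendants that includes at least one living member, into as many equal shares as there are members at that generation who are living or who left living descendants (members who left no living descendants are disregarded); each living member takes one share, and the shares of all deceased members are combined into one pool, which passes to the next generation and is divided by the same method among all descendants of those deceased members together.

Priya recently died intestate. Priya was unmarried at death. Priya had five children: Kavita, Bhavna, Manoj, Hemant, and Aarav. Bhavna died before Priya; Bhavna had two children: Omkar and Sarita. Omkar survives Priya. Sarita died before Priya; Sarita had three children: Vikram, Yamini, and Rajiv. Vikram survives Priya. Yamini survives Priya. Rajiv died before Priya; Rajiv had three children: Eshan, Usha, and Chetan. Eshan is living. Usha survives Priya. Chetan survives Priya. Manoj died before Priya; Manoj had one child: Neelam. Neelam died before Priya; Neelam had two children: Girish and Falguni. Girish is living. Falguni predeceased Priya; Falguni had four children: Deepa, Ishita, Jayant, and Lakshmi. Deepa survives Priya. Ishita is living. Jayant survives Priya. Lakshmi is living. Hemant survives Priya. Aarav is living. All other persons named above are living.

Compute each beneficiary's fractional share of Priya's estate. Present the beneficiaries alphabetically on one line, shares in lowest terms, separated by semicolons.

There is no surviving spouse, so the entire estate passes to Priya's descendants per capita at each generation.
At generation 1 (Kavita, Bhavna, Manoj, Hemant, Aarav) there are 5 shares of (1)/5 = 1/5 each.
Living: Kavita, Hemant, and Aarav — each takes 1/5.
Deceased: Bhavna and Manoj. Their combined 2/5 is pooled and carried to generation 2.
At generation 2 (Omkar, Sarita, Neelam) there are 3 shares of (2/5)/3 = 2/15 each.
Living: Omkar — each takes 2/15.
Deceased: Sarita and Neelam. Their combined 4/15 is pooled and carried to generation 3.
At generation 3 (Vikram, Yamini, Rajiv, Girish, Falguni) there are 5 shares of (4/15)/5 = 4/75 each.
Living: Vikram, Yamini, and Girish — each takes 4/75.
Deceased: Rajiv and Falguni. Their combined 8/75 is pooled and carried to generation 4.
At generation 4 (Eshan, Usha, Chetan, Deepa, Ishita, Jayant, Lakshmi) there are 7 shares of (8/75)/7 = 8/525 each.
Living: Eshan, Usha, Chetan, Deepa, Ishita, Jayant, and Lakshmi — each takes 8/525.

Aarav 1/5; Chetan 8/525; Deepa 8/525; Eshan 8/525; Girish 4/75; Hemant 1/5; Ishita 8/525; Jayant 8/525; Kavita 1/5; Lakshmi 8/525; Omkar 2/15; Usha 8/525; Vikram 4/75; Yamini 4/75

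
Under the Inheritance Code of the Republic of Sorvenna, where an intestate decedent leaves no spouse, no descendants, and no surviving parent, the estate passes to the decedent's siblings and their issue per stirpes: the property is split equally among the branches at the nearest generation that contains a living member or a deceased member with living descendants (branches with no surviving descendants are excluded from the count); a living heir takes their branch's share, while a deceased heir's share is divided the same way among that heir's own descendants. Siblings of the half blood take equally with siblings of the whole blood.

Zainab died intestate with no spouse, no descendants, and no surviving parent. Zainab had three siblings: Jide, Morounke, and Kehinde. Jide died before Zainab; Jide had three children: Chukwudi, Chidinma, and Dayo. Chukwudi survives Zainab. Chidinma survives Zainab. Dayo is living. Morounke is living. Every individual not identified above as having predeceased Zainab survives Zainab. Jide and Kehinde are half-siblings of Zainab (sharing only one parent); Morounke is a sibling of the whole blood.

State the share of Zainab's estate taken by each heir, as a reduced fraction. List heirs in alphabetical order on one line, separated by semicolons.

No spouse, descendants, or parent survives, so the estate passes to Zainab's siblings per stirpes.
Half-blood and whole-blood siblings take equally under the stated rule.
The estate is divided into 3 equal shares of 1/3 among Jide, Morounke, Kehinde.
Jide predeceased; the 1/3 allotted to Jide's branch passes to Jide's issue by representation.
The 1/3 is divided into 3 equal shares of 1/9 among Chukwudi, Chidinma, Dayo.
Chukwudi is living and takes 1/9.
Chidinma is living and takes 1/9.
Dayo is living and takes 1/9.
Morounke is living and takes 1/3.
Kehinde is living and takes 1/3.

Chidinma 1/9; Chukwudi 1/9; Dayo 1/9; Kehinde 1/3; Morounke 1/3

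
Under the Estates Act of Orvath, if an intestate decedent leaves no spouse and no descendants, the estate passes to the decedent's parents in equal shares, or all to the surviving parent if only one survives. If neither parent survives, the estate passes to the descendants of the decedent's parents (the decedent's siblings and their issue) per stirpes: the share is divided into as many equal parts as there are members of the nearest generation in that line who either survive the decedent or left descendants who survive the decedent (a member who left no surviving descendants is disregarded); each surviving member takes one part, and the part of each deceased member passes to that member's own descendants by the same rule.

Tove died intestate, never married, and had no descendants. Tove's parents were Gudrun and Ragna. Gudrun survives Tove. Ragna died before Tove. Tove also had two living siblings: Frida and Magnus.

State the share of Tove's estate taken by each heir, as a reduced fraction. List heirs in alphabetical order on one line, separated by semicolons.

Only one parent, Gudrun, survives, so Gudrun takes the entire estate. The siblings take nothing because a surviving parent has priority.

Gudrun 1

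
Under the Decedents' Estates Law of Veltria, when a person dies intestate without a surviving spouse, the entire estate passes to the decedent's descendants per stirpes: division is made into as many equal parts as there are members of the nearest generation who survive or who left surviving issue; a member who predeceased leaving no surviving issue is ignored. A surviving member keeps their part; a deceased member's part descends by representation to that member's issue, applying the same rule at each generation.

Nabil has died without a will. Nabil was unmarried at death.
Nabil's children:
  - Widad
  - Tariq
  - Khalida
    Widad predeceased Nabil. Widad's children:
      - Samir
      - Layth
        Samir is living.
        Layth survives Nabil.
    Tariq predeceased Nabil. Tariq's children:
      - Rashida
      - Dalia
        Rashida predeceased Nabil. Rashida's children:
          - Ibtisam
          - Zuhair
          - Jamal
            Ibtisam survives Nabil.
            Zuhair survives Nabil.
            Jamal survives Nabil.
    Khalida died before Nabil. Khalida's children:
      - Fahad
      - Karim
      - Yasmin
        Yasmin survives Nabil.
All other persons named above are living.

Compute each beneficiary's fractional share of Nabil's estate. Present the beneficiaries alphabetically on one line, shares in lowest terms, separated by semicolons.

There is no surviving spouse, so the entire estate passes to Nabil's descendants per stirpes.
The estate is divided into 3 equal shares of 1/3 among Widad, Tariq, Khalida.
Widad predeceased; the 1/3 allotted to Widad's branch passes to Widad's issue by representation.
The 1/3 is divided into 2 equal shares of 1/6 among Samir, Layth.
Samir is living and takes 1/6.
Layth is living and takes 1/6.
Tariq predeceased; the 1/3 allotted to Tariq's branch passes to Tariq's issue by representation.
The 1/3 is divided into 2 equal shares of 1/6 among Rashida, Dalia.
Rashida predeceased; the 1/6 allotted to Rashida's branch passes to Rashida's issue by representation.
The 1/6 is divided into 3 equal shares of 1/18 among Ibtisam, Zuhair, Jamal.
Ibtisam is living and takes 1/18.
Zuhair is living and takes 1/18.
Jamal is living and takes 1/18.
Dalia is living and takes 1/6.
Khalida predeceased; the 1/3 allotted to Khalida's branch passes to Khalida's issue by representation.
The 1/3 is divided into 3 equal shares of 1/9 among Fahad, Karim, Yasmin.
Fahad is living and takes 1/9.
Karim is living and takes 1/9.
Yasmin is living and takes 1/9.

Dalia 1/6; Fahad 1/9; Ibtisam 1/18; Jamal 1/18; Karim 1/9; Layth 1/6; Samir 1/6; Yasmin 1/9; Zuhair 1/18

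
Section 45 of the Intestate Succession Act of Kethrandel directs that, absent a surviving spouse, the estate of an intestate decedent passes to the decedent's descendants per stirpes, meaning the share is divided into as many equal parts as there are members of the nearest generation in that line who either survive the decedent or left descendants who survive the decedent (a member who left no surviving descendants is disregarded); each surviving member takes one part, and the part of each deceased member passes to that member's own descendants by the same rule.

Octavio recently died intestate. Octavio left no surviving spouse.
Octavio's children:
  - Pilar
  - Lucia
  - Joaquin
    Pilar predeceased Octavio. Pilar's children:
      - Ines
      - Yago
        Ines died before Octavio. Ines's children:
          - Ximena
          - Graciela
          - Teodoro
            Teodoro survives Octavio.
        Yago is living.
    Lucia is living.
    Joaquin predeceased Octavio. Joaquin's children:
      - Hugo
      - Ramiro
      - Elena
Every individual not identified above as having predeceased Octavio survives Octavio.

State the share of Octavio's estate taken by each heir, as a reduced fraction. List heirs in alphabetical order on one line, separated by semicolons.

There is no surviving spouse, so the entire estate passes to Octavio's descendants per stirpes.
The estate is divided into 3 equal shares of 1/3 among Pilar, Lucia, Joaquin.
Pilar predeceased; the 1/3 allotted to Pilar's branch passes to Pilar's issue by representation.
The 1/3 is divided into 2 equal shares of 1/6 among Ines, Yago.
Ines predeceased; the 1/6 allotted to Ines's branch passes to Ines's issue by representation.
The 1/6 is divided into 3 equal shares of 1/18 among Ximena, Graciela, Teodoro.
Ximena is living and takes 1/18.
Graciela is living and takes 1/18.
Teodoro is living and takes 1/18.
Yago is living and takes 1/6.
Lucia is living and takes 1/3.
Joaquin predeceased; the 1/3 allotted to Joaquin's branch passes to Joaquin's issue by representation.
The 1/3 is divided into 3 equal shares of 1/9 among Hugo, Ramiro, Elena.
Hugo is living and takes 1/9.
Ramiro is living and takes 1/9.
Elena is living and takes 1/9.

Elena 1/9; Graciela 1/18; Hugo 1/9; Lucia 1/3; Ramiro 1/9; Teodoro 1/18; Ximena 1/18; Yago 1/6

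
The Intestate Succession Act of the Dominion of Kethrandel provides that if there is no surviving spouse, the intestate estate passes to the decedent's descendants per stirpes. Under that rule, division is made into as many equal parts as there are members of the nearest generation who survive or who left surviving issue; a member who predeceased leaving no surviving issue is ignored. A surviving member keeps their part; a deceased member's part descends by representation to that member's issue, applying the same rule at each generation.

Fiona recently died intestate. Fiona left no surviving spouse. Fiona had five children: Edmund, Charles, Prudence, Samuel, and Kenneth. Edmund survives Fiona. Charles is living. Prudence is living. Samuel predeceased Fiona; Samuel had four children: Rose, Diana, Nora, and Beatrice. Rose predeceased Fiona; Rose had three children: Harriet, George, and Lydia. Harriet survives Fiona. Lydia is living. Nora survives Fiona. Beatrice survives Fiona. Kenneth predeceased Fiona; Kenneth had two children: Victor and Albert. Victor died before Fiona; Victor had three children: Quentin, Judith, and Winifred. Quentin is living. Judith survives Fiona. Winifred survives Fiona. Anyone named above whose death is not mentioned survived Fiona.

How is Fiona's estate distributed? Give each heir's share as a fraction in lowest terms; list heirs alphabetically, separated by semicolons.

There is no surviving spouse, so the entire estate passes to Fiona's descendants per stirpes.
The estate is divided into 5 equal shares of 1/5 among Edmund, Charles, Prudence, Samuel, Kenneth.
Edmund is living and takes 1/5.
Charles is living and takes 1/5.
Prudence is living and takes 1/5.
Samuel predeceased; the 1/5 allotted to Samuel's branch passes to Samuel's issue by representation.
The 1/5 is divided into 4 equal shares of 1/20 among Rose, Diana, Nora, Beatrice.
Rose predeceased; the 1/20 allotted to Rose's branch passes to Rose's issue by representation.
The 1/20 is divided into 3 equal shares of 1/60 among Harriet, George, Lydia.
Harriet is living and takes 1/60.
George is living and takes 1/60.
Lydia is living and takes 1/60.
Diana is living and takes 1/20.
Nora is living and takes 1/20.
Beatrice is living and takes 1/20.
Kenneth predeceased; the 1/5 allotted to Kenneth's branch passes to Kenneth's issue by representation.
The 1/5 is divided into 2 equal shares of 1/10 among Victor, Albert.
Victor predeceased; the 1/10 allotted to Victor's branch passes to Victor's issue by representation.
The 1/10 is divided into 3 equal shares of 1/30 among Quentin, Judith, Winifred.
Quentin is living and takes 1/30.
Judith is living and takes 1/30.
Winifred is living and takes 1/30.
Albert is living and takes 1/10.

Albert 1/10; Beatrice 1/20; Charles 1/5; Diana 1/20; Edmund 1/5; George 1/60; Harriet 1/60; Judith 1/30; Lydia 1/60; Nora 1/20; Prudence 1/5; Quentin 1/30; Winifred 1/30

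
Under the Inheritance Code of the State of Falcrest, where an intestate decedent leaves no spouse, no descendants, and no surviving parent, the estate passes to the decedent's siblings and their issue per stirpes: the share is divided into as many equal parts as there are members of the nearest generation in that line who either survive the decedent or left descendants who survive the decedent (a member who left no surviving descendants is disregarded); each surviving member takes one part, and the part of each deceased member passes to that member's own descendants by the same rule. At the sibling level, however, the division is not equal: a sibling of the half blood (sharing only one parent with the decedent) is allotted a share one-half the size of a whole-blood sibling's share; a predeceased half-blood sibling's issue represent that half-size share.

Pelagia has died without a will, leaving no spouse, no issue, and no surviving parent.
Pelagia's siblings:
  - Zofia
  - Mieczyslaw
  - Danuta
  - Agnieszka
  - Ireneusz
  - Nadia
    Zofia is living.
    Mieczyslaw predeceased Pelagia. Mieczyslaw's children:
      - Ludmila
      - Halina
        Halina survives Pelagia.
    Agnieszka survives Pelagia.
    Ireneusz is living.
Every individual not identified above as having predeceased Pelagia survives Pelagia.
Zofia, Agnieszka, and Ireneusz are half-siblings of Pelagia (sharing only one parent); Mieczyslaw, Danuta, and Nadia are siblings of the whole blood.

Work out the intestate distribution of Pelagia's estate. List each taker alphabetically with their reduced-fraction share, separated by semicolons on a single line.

No spouse, descendants, or parent survives, so the estate passes to Pelagia's siblings per stirpes.
Half-blood siblings count for one-half the weight of whole-blood siblings at the initial division.
Dividing 1 in proportion to weights (total weight 9/2): Zofia (weight 1/2) → 1/9; Mieczyslaw (weight 1) → 2/9; Danuta (weight 1) → 2/9; Agnieszka (weight 1/2) → 1/9; Ireneusz (weight 1/2) → 1/9; Nadia (weight 1) → 2/9.
Zofia is living and takes 1/9.
Mieczyslaw predeceased; the 2/9 allotted to Mieczyslaw's branch passes to Mieczyslaw's issue by representation.
The 2/9 is divided into 2 equal shares of 1/9 among Ludmila, Halina.
Ludmila is living and takes 1/9.
Halina is living and takes 1/9.
Danuta is living and takes 2/9.
Agnieszka is living and takes 1/9.
Ireneusz is living and takes 1/9.
Nadia is living and takes 2/9.

Agnieszka 1/9; Danuta 2/9; Halina 1/9; Ireneusz 1/9; Ludmila 1/9; Nadia 2/9; Zofia 1/9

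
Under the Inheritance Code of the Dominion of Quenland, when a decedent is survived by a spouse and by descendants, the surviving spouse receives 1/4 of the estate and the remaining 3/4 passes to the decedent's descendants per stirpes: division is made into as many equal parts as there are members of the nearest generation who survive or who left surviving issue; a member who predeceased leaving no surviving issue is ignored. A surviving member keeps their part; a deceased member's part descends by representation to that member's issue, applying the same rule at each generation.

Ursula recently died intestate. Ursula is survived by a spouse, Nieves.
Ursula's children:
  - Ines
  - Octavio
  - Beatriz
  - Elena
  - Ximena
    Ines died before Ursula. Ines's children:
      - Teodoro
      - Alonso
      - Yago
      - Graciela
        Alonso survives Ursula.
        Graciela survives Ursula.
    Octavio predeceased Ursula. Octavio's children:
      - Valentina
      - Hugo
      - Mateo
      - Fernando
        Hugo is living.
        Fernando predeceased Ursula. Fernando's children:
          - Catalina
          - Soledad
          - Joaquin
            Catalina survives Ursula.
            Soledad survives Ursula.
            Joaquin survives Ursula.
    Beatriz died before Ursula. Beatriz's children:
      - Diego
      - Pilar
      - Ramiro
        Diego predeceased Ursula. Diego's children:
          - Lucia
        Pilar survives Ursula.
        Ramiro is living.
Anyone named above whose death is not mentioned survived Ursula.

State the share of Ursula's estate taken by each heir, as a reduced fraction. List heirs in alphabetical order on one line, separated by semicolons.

Nieves, as surviving spouse, takes 1/4.
The remaining 3/4 passes to Ursula's descendants per stirpes.
The 3/4 is divided into 5 equal shares of 3/20 among Ines, Octavio, Beatriz, Elena, Ximena.
Ines predeceased; the 3/20 allotted to Ines's branch passes to Ines's issue by representation.
The 3/20 is divided into 4 equal shares of 3/80 among Teodoro, Alonso, Yago, Graciela.
Teodoro is living and takes 3/80.
Alonso is living and takes 3/80.
Yago is living and takes 3/80.
Graciela is living and takes 3/80.
Octavio predeceased; the 3/20 allotted to Octavio's branch passes to Octavio's issue by representation.
The 3/20 is divided into 4 equal shares of 3/80 among Valentina, Hugo, Mateo, Fernando.
Valentina is living and takes 3/80.
Hugo is living and takes 3/80.
Mateo is living and takes 3/80.
Fernando predeceased; the 3/80 allotted to Fernando's branch passes to Fernando's issue by representation.
The 3/80 is divided into 3 equal shares of 1/80 among Catalina, Soledad, Joaquin.
Catalina is living and takes 1/80.
Soledad is living and takes 1/80.
Joaquin is living and takes 1/80.
Beatriz predeceased; the 3/20 allotted to Beatriz's branch passes to Beatriz's issue by representation.
The 3/20 is divided into 3 equal shares of 1/20 among Diego, Pilar, Ramiro.
Diego predeceased; the 1/20 allotted to Diego's branch passes to Diego's issue by representation.
Lucia is the sole taker at this level and receives the full 1/20.
Pilar is living and takes 1/20.
Ramiro is living and takes 1/20.
Elena is living and takes 3/20.
Ximena is living and takes 3/20.

Alonso 3/80; Catalina 1/80; Elena 3/20; Graciela 3/80; Hugo 3/80; Joaquin 1/80; Lucia 1/20; Mateo 3/80; Nieves 1/4; Pilar 1/20; Ramiro 1/20; Soledad 1/80; Teodoro 3/80; Valentina 3/80; Ximena 3/20; Yago 3/80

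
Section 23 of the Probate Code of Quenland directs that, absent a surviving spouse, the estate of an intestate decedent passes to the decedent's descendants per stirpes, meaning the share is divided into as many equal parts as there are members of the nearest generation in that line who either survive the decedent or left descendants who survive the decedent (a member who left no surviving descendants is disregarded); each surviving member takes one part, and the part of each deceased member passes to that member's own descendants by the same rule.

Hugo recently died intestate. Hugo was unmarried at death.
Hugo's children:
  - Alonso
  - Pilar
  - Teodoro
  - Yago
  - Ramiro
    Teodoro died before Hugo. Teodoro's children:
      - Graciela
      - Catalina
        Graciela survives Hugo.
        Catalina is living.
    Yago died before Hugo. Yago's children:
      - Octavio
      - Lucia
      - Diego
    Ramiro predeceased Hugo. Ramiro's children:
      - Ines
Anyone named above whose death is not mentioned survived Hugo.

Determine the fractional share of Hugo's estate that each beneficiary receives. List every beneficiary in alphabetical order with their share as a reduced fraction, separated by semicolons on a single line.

There is no surviving spouse, so the entire estate passes to Hugo's descendants per stirpes.
The estate is divided into 5 equal shares of 1/5 among Alonso, Pilar, Teodoro, Yago, Ramiro.
Alonso is living and takes 1/5.
Pilar is living and takes 1/5.
Teodoro predeceased; the 1/5 allotted to Teodoro's branch passes to Teodoro's issue by representation.
The 1/5 is divided into 2 equal shares of 1/10 among Graciela, Catalina.
Graciela is living and takes 1/10.
Catalina is living and takes 1/10.
Yago predeceased; the 1/5 allotted to Yago's branch passes to Yago's issue by representation.
The 1/5 is divided into 3 equal shares of 1/15 among Octavio, Lucia, Diego.
Octavio is living and takes 1/15.
Lucia is living and takes 1/15.
Diego is living and takes 1/15.
Ramiro predeceased; the 1/5 allotted to Ramiro's branch passes to Ramiro's issue by representation.
Ines is the sole taker at this level and receives the full 1/5.

Alonso 1/5; Catalina 1/10; Diego 1/15; Graciela 1/10; Ines 1/5; Lucia 1/15; Octavio 1/15; Pilar 1/5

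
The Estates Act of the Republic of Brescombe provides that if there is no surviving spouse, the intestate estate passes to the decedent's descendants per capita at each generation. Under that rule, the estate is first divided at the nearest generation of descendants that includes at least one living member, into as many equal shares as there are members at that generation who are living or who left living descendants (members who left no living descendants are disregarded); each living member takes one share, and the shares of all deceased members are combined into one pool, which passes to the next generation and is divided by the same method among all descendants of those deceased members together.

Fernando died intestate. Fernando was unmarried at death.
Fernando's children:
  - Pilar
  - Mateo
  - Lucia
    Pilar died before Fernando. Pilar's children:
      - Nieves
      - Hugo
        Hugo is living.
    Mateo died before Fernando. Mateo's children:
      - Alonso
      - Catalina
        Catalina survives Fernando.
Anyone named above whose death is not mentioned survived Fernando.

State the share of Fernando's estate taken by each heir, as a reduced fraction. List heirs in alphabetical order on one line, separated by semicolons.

Alonso 1/6; Catalina 1/6; Hugo 1/6; Lucia 1/3; Nieves 1/6

There is no surviving spouse, so the entire estate passes to Fernando's descendants per capita at each generation.
At generation 1 (Pilar, Mateo, Lucia) there are 3 shares of (1)/3 = 1/3 each.
Living: Lucia — each takes 1/3.
Deceased: Pilar and Mateo. Their combined 2/3 is pooled and carried to generation 2.
At generation 2 (Nieves, Hugo, Alonso, Catalina) there are 4 shares of (2/3)/4 = 1/6 each.
Living: Nieves, Hugo, Alonso, and Catalina — each takes 1/6.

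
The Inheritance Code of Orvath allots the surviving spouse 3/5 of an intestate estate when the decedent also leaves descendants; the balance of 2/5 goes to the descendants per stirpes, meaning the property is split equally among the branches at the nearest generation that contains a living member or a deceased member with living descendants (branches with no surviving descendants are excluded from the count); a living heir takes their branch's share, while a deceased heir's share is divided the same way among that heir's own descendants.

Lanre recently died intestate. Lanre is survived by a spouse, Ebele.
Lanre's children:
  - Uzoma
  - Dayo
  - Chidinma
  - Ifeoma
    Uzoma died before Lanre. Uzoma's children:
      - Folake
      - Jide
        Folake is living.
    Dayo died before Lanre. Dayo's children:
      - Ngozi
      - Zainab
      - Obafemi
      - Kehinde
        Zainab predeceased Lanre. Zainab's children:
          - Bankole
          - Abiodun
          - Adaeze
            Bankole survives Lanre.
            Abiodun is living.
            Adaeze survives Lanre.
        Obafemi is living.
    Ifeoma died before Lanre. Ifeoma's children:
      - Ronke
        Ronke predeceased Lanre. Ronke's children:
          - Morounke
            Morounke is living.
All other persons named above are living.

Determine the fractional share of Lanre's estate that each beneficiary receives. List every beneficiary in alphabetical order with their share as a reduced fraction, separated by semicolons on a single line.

Abiodun 1/120; Adaeze 1/120; Bankole 1/120; Chidinma 1/10; Ebele 3/5; Folake 1/20; Jide 1/20; Kehinde 1/40; Morounke 1/10; Ngozi 1/40; Obafemi 1/40

Ebele, as surviving spouse, takes 3/5.
The remaining 2/5 passes to Lanre's descendants per stirpes.
The 2/5 is divided into 4 equal shares of 1/10 among Uzoma, Dayo, Chidinma, Ifeoma.
Uzoma predeceased; the 1/10 allotted to Uzoma's branch passes to Uzoma's issue by representation.
The 1/10 is divided into 2 equal shares of 1/20 among Folake, Jide.
Folake is living and takes 1/20.
Jide is living and takes 1/20.
Dayo predeceased; the 1/10 allotted to Dayo's branch passes to Dayo's issue by representation.
The 1/10 is divided into 4 equal shares of 1/40 among Ngozi, Zainab, Obafemi, Kehinde.
Ngozi is living and takes 1/40.
Zainab predeceased; the 1/40 allotted to Zainab's branch passes to Zainab's issue by representation.
The 1/40 is divided into 3 equal shares of 1/120 among Bankole, Abiodun, Adaeze.
Bankole is living and takes 1/120.
Abiodun is living and takes 1/120.
Adaeze is living and takes 1/120.
Obafemi is living and takes 1/40.
Kehinde is living and takes 1/40.
Chidinma is living and takes 1/10.
Ifeoma predeceased; the 1/10 allotted to Ifeoma's branch passes to Ifeoma's issue by representation.
Ronke's line is the sole branch at this level, so the full 1/10 passes to Ronke's issue by representation.
Morounke is the sole taker at this level and receives the full 1/10.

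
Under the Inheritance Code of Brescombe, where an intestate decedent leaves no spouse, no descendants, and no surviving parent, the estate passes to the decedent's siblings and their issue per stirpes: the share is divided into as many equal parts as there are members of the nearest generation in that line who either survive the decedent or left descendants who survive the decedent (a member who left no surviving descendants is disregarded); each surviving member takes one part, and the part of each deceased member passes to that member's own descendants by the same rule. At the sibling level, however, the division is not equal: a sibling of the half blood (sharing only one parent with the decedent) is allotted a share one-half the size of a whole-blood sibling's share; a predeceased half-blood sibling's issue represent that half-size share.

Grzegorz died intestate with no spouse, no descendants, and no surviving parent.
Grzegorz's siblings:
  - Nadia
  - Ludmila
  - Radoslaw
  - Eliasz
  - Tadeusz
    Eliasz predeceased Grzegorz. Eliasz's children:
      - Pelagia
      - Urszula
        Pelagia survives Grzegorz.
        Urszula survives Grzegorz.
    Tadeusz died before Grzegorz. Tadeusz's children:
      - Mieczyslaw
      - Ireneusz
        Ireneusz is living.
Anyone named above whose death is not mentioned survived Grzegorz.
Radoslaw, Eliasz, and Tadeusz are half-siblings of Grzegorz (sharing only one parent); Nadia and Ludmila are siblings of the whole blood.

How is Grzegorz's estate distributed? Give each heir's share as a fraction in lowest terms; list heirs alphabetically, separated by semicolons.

No spouse, descendants, or parent survives, so the estate passes to Grzegorz's siblings per stirpes.
Half-blood siblings count for one-half the weight of whole-blood siblings at the initial division.
Dividing 1 in proportion to weights (total weight 7/2): Nadia (weight 1) → 2/7; Ludmila (weight 1) → 2/7; Radoslaw (weight 1/2) → 1/7; Eliasz (weight 1/2) → 1/7; Tadeusz (weight 1/2) → 1/7.
Nadia is living and takes 2/7.
Ludmila is living and takes 2/7.
Radoslaw is living and takes 1/7.
Eliasz predeceased; the 1/7 allotted to Eliasz's branch passes to Eliasz's issue by representation.
The 1/7 is divided into 2 equal shares of 1/14 among Pelagia, Urszula.
Pelagia is living and takes 1/14.
Urszula is living and takes 1/14.
Tadeusz predeceased; the 1/7 allotted to Tadeusz's branch passes to Tadeusz's issue by representation.
The 1/7 is divided into 2 equal shares of 1/14 among Mieczyslaw, Ireneusz.
Mieczyslaw is living and takes 1/14.
Ireneusz is living and takes 1/14.

Ireneusz 1/14; Ludmila 2/7; Mieczyslaw 1/14; Nadia 2/7; Pelagia 1/14; Radoslaw 1/7; Urszula 1/14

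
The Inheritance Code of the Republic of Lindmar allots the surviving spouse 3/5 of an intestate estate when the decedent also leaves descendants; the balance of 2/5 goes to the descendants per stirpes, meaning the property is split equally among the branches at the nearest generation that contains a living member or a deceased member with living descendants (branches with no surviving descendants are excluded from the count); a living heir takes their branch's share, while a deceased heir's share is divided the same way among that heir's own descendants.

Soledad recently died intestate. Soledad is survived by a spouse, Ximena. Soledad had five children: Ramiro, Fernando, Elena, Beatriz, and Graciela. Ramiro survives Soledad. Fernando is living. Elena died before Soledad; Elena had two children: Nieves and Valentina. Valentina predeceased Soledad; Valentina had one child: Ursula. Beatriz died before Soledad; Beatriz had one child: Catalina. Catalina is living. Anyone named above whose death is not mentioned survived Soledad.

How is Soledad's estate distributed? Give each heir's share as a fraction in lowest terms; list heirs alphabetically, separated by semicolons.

Ximena, as surviving spouse, takes 3/5.
The remaining 2/5 passes to Soledad's descendants per stirpes.
The 2/5 is divided into 5 equal shares of 2/25 among Ramiro, Fernando, Elena, Beatriz, Graciela.
Ramiro is living and takes 2/25.
Fernando is living and takes 2/25.
Elena predeceased; the 2/25 allotted to Elena's branch passes to Elena's issue by representation.
The 2/25 is divided into 2 equal shares of 1/25 among Nieves, Valentina.
Nieves is living and takes 1/25.
Valentina predeceased; the 1/25 allotted to Valentina's branch passes to Valentina's issue by representation.
Ursula is the sole taker at this level and receives the full 1/25.
Beatriz predeceased; the 2/25 allotted to Beatriz's branch passes to Beatriz's issue by representation.
Catalina is the sole taker at this level and receives the full 2/25.
Graciela is living and takes 2/25.

Catalina 2/25; Fernando 2/25; Graciela 2/25; Nieves 1/25; Ramiro 2/25; Ursula 1/25; Ximena 3/5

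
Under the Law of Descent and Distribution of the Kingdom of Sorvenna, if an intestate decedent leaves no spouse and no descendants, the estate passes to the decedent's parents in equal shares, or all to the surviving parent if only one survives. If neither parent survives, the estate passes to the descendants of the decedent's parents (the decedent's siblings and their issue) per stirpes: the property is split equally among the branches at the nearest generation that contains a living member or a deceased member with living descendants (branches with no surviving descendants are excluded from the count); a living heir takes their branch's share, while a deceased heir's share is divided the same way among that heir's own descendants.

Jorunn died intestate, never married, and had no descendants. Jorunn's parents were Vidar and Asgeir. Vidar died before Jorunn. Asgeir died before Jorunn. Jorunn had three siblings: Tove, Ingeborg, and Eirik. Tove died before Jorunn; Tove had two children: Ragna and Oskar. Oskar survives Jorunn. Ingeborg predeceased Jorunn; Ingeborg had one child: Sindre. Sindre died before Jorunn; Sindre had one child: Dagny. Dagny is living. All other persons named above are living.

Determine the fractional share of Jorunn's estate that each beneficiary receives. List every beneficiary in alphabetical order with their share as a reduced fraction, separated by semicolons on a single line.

Dagny 1/3; Eirik 1/3; Oskar 1/6; Ragna 1/6

Neither parent survives and there are no descendants, so the estate passes to Jorunn's siblings and their issue per stirpes.
The estate is divided into 3 equal shares of 1/3 among Tove, Ingeborg, Eirik.
Tove predeceased; the 1/3 allotted to Tove's branch passes to Tove's issue by representation.
The 1/3 is divided into 2 equal shares of 1/6 among Ragna, Oskar.
Ragna is living and takes 1/6.
Oskar is living and takes 1/6.
Ingeborg predeceased; the 1/3 allotted to Ingeborg's branch passes to Ingeborg's issue by representation.
Sindre's line is the sole branch at this level, so the full 1/3 passes to Sindre's issue by representation.
Dagny is the sole taker at this level and receives the full 1/3.
Eirik is living and takes 1/3.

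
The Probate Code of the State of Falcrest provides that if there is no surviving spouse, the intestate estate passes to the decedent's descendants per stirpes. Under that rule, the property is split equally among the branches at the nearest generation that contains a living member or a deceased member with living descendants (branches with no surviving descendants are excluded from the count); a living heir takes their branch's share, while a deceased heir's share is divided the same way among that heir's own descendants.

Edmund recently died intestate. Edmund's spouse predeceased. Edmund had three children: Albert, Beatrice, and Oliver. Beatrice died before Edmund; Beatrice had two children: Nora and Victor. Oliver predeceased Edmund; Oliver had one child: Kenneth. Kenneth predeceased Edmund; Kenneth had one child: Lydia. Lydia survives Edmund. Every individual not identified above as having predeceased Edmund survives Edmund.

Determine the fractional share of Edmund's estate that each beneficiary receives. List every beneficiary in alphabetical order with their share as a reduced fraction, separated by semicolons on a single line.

Albert 1/3; Lydia 1/3; Nora 1/6; Victor 1/6

There is no surviving spouse, so the entire estate passes to Edmund's descendants per stirpes.
The estate is divided into 3 equal shares of 1/3 among Albert, Beatrice, Oliver.
Albert is living and takes 1/3.
Beatrice predeceased; the 1/3 allotted to Beatrice's branch passes to Beatrice's issue by representation.
The 1/3 is divided into 2 equal shares of 1/6 among Nora, Victor.
Nora is living and takes 1/6.
Victor is living and takes 1/6.
Oliver predeceased; the 1/3 allotted to Oliver's branch passes to Oliver's issue by representation.
Kenneth's line is the sole branch at this level, so the full 1/3 passes to Kenneth's issue by representation.
Lydia is the sole taker at this level and receives the full 1/3.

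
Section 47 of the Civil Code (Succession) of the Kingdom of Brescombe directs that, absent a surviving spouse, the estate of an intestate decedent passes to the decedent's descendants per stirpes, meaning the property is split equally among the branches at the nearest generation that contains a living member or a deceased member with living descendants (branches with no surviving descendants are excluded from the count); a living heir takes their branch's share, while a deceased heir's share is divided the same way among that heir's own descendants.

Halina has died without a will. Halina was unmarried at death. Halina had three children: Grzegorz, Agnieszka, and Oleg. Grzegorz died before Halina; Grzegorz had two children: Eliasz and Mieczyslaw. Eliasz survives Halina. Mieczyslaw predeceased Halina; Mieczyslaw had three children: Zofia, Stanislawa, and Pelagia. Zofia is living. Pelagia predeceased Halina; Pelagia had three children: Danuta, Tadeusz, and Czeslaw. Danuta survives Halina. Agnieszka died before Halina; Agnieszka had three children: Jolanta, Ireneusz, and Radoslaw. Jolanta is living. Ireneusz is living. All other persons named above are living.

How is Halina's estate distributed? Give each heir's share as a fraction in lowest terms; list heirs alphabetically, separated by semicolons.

Czeslaw 1/54; Danuta 1/54; Eliasz 1/6; Ireneusz 1/9; Jolanta 1/9; Oleg 1/3; Radoslaw 1/9; Stanislawa 1/18; Tadeusz 1/54; Zofia 1/18

There is no surviving spouse, so the entire estate passes to Halina's descendants per stirpes.
The estate is divided into 3 equal shares of 1/3 among Grzegorz, Agnieszka, Oleg.
Grzegorz predeceased; the 1/3 allotted to Grzegorz's branch passes to Grzegorz's issue by representation.
The 1/3 is divided into 2 equal shares of 1/6 among Eliasz, Mieczyslaw.
Eliasz is living and takes 1/6.
Mieczyslaw predeceased; the 1/6 allotted to Mieczyslaw's branch passes to Mieczyslaw's issue by representation.
The 1/6 is divided into 3 equal shares of 1/18 among Zofia, Stanislawa, Pelagia.
Zofia is living and takes 1/18.
Stanislawa is living and takes 1/18.
Pelagia predeceased; the 1/18 allotted to Pelagia's branch passes to Pelagia's issue by representation.
The 1/18 is divided into 3 equal shares of 1/54 among Danuta, Tadeusz, Czeslaw.
Danuta is living and takes 1/54.
Tadeusz is living and takes 1/54.
Czeslaw is living and takes 1/54.
Agnieszka predeceased; the 1/3 allotted to Agnieszka's branch passes to Agnieszka's issue by representation.
The 1/3 is divided into 3 equal shares of 1/9 among Jolanta, Ireneusz, Radoslaw.
Jolanta is living and takes 1/9.
Ireneusz is living and takes 1/9.
Radoslaw is living and takes 1/9.
Oleg is living and takes 1/3.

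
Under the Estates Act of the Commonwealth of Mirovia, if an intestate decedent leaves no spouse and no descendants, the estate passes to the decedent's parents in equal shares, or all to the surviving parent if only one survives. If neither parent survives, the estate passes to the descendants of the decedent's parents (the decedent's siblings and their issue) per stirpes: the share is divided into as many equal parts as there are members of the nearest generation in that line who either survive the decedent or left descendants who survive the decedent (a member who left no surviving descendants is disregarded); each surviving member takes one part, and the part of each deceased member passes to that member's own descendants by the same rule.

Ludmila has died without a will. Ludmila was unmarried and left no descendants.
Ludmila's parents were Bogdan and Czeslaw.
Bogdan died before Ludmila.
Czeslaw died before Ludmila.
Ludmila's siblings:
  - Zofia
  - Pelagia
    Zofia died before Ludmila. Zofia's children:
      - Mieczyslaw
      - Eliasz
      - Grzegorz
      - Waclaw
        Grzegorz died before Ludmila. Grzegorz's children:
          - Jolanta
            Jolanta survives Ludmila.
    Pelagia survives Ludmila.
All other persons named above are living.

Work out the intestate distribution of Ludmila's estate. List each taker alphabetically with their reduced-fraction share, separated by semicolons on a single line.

Neither parent survives and there are no descendants, so the estate passes to Ludmila's siblings and their issue per stirpes.
The estate is divided into 2 equal shares of 1/2 among Zofia, Pelagia.
Zofia predeceased; the 1/2 allotted to Zofia's branch passes to Zofia's issue by representation.
The 1/2 is divided into 4 equal shares of 1/8 among Mieczyslaw, Eliasz, Grzegorz, Waclaw.
Mieczyslaw is living and takes 1/8.
Eliasz is living and takes 1/8.
Grzegorz predeceased; the 1/8 allotted to Grzegorz's branch passes to Grzegorz's issue by representation.
Jolanta is the sole taker at this level and receives the full 1/8.
Waclaw is living and takes 1/8.
Pelagia is living and takes 1/2.

Eliasz 1/8; Jolanta 1/8; Mieczyslaw 1/8; Pelagia 1/2; Waclaw 1/8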